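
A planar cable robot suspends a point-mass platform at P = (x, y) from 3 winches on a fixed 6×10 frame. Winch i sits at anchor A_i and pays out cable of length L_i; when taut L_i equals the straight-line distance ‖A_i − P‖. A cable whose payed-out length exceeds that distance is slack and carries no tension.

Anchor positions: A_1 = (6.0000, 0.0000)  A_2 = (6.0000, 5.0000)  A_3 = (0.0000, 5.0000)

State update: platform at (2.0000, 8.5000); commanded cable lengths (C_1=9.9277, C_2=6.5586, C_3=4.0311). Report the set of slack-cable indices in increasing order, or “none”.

i=1: geometric 9.3941 vs commanded 9.9277 ⇒ slack
i=2: geometric 5.3151 vs commanded 6.5586 ⇒ slack
i=3: geometric 4.0311 vs commanded 4.0311 ⇒ taut

1, 2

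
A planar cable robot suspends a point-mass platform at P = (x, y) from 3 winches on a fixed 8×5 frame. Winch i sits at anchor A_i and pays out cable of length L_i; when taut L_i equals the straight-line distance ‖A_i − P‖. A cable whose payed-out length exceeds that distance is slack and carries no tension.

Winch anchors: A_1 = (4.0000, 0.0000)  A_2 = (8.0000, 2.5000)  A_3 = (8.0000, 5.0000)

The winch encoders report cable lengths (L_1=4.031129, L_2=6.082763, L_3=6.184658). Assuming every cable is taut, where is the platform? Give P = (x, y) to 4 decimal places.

(2.0000, 3.5000)

circle eqns → linear via eq_j − eq_1; set c_j = A_j·A_j − L_j²
c_1 = 16.0000+0.0000−16.2500 = -0.2500
-8.0000·x − 5.0000·y = c_1−c_2 = -33.5000
-8.0000·x − 10.0000·y = c_1−c_3 = -51.0000
solve first two rows → x=2.0000, y=3.5000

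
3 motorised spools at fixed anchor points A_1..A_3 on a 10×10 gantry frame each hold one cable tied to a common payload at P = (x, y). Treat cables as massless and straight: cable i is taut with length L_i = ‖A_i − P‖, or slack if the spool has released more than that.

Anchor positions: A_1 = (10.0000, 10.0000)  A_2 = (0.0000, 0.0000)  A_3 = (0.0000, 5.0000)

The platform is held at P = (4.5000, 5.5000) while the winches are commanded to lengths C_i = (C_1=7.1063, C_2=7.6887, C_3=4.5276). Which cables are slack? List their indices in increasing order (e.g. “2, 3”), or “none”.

2

cable 1: √((5.5000)²+(4.5000)²)=7.1063, C_1=7.1063: taut
cable 2: √((-4.5000)²+(-5.5000)²)=7.1063, C_2=7.6887: slack
cable 3: √((-4.5000)²+(-0.5000)²)=4.5277, C_3=4.5276: taut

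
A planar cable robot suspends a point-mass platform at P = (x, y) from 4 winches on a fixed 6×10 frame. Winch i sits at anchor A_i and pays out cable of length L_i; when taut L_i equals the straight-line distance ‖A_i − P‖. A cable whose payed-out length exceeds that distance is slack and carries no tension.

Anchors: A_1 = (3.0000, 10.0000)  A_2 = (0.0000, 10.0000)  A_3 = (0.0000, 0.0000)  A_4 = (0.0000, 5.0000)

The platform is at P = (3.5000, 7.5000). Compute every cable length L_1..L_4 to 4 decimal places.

L_1: Δ = A_1−P = (-0.5000, 2.5000) → ‖Δ‖ = √6.5000 = 2.5495
L_2: Δ = A_2−P = (-3.5000, 2.5000) → ‖Δ‖ = √18.5000 = 4.3012
L_3: Δ = A_3−P = (-3.5000, -7.5000) → ‖Δ‖ = √68.5000 = 8.2765
L_4: Δ = A_4−P = (-3.5000, -2.5000) → ‖Δ‖ = √18.5000 = 4.3012

(2.5495, 4.3012, 8.2765, 4.3012)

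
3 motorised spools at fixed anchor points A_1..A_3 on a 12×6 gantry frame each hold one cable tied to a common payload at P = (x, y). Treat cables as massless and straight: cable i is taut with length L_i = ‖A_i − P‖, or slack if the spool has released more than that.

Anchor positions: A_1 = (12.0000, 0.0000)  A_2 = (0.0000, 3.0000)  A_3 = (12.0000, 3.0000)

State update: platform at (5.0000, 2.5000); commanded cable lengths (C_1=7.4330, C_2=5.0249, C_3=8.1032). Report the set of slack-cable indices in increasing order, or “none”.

cable 1: L_1 = ‖A_1−P‖ = 7.4330;  C_1 = 7.4330 → taut
cable 2: L_2 = ‖A_2−P‖ = 5.0249;  C_2 = 5.0249 → taut
cable 3: L_3 = ‖A_3−P‖ = 7.0178;  C_3 = 8.1032 → slack

3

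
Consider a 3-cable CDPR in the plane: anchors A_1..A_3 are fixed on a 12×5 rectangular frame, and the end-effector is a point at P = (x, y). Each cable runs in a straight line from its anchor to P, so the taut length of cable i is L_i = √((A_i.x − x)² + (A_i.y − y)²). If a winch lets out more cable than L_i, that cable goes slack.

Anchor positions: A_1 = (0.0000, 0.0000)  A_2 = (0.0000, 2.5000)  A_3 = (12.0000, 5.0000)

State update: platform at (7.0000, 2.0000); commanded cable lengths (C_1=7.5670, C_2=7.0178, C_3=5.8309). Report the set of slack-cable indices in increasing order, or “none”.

1

i=1: geometric 7.2801 vs commanded 7.5670 ⇒ slack
i=2: geometric 7.0178 vs commanded 7.0178 ⇒ taut
i=3: geometric 5.8310 vs commanded 5.8309 ⇒ taut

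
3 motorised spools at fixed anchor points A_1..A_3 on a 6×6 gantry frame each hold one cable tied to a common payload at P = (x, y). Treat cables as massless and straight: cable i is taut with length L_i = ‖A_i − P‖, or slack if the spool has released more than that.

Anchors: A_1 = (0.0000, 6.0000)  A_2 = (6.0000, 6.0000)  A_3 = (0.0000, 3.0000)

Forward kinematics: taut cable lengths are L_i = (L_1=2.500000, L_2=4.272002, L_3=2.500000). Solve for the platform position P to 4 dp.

(2.0000, 4.5000)

expand ‖A_i−P‖²=L_i² and subtract eq 1 (c_i ≔ ‖A_i‖²−L_i²)
c_1 = 0.0000+36.0000−6.2500 = 29.7500
eq1−eq2 → [-12.0000  0.0000]·P = -24.0000
eq1−eq3 → [0.0000  6.0000]·P = 27.0000
2×2 solve → P = (2.0000, 4.5000)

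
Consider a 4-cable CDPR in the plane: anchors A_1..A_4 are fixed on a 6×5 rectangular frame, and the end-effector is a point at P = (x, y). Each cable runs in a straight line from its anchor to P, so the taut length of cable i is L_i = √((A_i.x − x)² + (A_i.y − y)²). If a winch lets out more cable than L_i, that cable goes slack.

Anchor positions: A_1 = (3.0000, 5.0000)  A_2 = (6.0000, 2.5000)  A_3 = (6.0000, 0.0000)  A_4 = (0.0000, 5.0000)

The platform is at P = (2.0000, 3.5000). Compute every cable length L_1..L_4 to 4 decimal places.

L_1 = √((3.0000−2.0000)² + (5.0000−3.5000)²) = 1.8028
L_2 = √((6.0000−2.0000)² + (2.5000−3.5000)²) = 4.1231
L_3 = √((6.0000−2.0000)² + (0.0000−3.5000)²) = 5.3151
L_4 = √((0.0000−2.0000)² + (5.0000−3.5000)²) = 2.5000

(1.8028, 4.1231, 5.3151, 2.5000)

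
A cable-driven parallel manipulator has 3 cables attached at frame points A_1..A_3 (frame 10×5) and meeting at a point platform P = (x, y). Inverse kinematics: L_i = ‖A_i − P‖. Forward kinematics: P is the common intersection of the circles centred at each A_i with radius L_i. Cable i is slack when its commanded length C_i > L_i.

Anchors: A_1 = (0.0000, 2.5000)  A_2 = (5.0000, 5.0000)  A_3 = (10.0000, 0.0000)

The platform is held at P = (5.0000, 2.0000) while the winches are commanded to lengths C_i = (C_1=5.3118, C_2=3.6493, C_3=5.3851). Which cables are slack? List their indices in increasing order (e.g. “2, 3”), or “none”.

1, 2

cable 1: √((-5.0000)²+(0.5000)²)=5.0249, C_1=5.3118: slack
cable 2: √((0.0000)²+(3.0000)²)=3.0000, C_2=3.6493: slack
cable 3: √((5.0000)²+(-2.0000)²)=5.3852, C_3=5.3851: taut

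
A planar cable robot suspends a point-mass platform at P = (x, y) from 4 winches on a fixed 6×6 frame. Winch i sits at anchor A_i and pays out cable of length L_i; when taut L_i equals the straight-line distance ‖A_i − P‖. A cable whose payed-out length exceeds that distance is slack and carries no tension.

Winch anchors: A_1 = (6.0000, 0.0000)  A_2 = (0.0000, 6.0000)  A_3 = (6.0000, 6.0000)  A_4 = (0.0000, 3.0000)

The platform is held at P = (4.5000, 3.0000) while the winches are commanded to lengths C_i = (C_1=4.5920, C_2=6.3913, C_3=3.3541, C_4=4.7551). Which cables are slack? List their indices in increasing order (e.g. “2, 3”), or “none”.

i=1: geometric 3.3541 vs commanded 4.5920 ⇒ slack
i=2: geometric 5.4083 vs commanded 6.3913 ⇒ slack
i=3: geometric 3.3541 vs commanded 3.3541 ⇒ taut
i=4: geometric 4.5000 vs commanded 4.7551 ⇒ slack

1, 2, 4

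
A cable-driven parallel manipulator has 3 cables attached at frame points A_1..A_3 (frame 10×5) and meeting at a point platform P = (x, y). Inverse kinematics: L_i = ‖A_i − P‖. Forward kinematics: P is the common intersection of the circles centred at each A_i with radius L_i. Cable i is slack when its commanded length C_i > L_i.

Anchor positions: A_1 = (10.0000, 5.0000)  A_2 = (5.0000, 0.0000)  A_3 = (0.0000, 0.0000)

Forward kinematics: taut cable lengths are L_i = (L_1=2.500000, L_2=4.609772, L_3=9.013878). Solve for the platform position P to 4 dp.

(8.5000, 3.0000)

expand ‖A_i−P‖²=L_i² and subtract eq 1 (k_i ≔ ‖A_i‖²−L_i²)
k_1 = 100.0000+25.0000−6.2500 = 118.7500
eq1−eq2 → [10.0000  10.0000]·P = 115.0000
eq1−eq3 → [20.0000  10.0000]·P = 200.0000
2×2 solve → P = (8.5000, 3.0000)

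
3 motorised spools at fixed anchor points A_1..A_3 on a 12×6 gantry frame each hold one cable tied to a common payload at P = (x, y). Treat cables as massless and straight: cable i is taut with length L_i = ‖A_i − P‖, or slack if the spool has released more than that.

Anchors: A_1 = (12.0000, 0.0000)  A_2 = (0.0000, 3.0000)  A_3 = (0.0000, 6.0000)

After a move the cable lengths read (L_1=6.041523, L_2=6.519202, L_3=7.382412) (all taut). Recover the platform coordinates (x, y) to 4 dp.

each cable: (A_i−P)·(A_i−P) = L_i²; let c_i = ‖A_i‖²−L_i²
c_1 = 144.0000+0.0000−36.5000 = 107.5000
row 1: 24.0000x − 6.0000y = 141.0000  (c_2=-33.5000)
row 2: 24.0000x − 12.0000y = 126.0000  (c_3=-18.5000)
Cramer on rows 1–2 → x = 6.5000, y = 2.5000

(6.5000, 2.5000)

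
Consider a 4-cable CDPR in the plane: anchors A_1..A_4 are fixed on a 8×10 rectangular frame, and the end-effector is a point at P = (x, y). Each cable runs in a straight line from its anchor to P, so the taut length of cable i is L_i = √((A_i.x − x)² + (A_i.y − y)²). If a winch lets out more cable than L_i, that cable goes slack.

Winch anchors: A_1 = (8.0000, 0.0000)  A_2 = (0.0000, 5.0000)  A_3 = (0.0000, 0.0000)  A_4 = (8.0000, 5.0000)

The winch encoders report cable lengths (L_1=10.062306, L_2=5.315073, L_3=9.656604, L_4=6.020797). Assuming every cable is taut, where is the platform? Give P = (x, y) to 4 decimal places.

(3.5000, 9.0000)

expand ‖A_i−P‖²=L_i² and subtract eq 1 (c_i ≔ ‖A_i‖²−L_i²)
c_1 = 64.0000+0.0000−101.2500 = -37.2500
eq1−eq2 → [16.0000  -10.0000]·P = -34.0000
eq1−eq3 → [16.0000  0.0000]·P = 56.0000
eq1−eq4 → [0.0000  -10.0000]·P = -90.0000
2×2 solve → P = (3.5000, 9.0000)
check cable 4: ‖A_4−P‖² = 36.2500 ≈ L_4² = 36.2500 ✓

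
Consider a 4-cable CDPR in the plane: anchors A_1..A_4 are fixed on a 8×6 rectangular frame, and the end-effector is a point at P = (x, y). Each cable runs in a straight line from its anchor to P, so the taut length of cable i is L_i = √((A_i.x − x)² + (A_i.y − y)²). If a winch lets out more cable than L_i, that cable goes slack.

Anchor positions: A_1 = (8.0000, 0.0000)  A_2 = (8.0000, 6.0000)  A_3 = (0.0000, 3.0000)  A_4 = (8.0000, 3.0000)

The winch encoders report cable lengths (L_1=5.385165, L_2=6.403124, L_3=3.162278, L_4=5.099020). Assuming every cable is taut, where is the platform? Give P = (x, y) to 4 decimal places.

circle eqns → linear via eq_j − eq_1; set c_j = A_j·A_j − L_j²
c_1 = 64.0000+0.0000−29.0000 = 35.0000
0.0000·x − 12.0000·y = c_1−c_2 = -24.0000
16.0000·x − 6.0000·y = c_1−c_3 = 36.0000
0.0000·x − 6.0000·y = c_1−c_4 = -12.0000
solve first two rows → x=3.0000, y=2.0000
check cable 4: ‖A_4−P‖² = 26.0000 ≈ L_4² = 26.0000 ✓

(3.0000, 2.0000)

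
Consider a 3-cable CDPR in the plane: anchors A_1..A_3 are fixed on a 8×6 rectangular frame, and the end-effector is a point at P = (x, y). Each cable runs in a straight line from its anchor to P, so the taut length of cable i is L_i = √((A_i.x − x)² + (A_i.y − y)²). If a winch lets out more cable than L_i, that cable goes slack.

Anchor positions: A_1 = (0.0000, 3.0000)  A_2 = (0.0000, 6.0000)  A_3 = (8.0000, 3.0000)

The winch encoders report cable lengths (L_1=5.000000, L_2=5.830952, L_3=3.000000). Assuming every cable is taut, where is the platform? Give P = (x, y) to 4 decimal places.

circle eqns → linear via eq_j − eq_1; set q_j = A_j·A_j − L_j²
q_1 = 0.0000+9.0000−25.0000 = -16.0000
0.0000·x − 6.0000·y = q_1−q_2 = -18.0000
-16.0000·x + 0.0000·y = q_1−q_3 = -80.0000
solve first two rows → x=5.0000, y=3.0000

(5.0000, 3.0000)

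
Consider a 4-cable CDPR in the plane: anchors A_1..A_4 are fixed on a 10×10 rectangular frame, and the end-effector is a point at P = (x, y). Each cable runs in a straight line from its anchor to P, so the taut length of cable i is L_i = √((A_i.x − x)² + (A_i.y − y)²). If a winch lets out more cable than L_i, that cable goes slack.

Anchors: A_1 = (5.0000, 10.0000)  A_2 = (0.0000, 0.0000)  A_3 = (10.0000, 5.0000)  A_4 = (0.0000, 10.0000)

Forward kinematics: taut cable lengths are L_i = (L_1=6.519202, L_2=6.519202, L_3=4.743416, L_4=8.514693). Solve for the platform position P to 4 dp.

circle eqns → linear via eq_j − eq_1; set q_j = A_j·A_j − L_j²
q_1 = 25.0000+100.0000−42.5000 = 82.5000
10.0000·x + 20.0000·y = q_1−q_2 = 125.0000
-10.0000·x + 10.0000·y = q_1−q_3 = -20.0000
10.0000·x + 0.0000·y = q_1−q_4 = 55.0000
solve first two rows → x=5.5000, y=3.5000
check cable 4: ‖A_4−P‖² = 72.5000 ≈ L_4² = 72.5000 ✓

(5.5000, 3.5000)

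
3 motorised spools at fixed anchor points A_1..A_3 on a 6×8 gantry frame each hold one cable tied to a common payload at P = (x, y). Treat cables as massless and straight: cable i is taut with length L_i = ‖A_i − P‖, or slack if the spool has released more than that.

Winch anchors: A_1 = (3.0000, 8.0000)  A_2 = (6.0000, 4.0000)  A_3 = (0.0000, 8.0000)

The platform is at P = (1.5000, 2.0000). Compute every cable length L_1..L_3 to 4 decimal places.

(6.1847, 4.9244, 6.1847)

L_1: Δ = A_1−P = (1.5000, 6.0000) → ‖Δ‖ = √38.2500 = 6.1847
L_2: Δ = A_2−P = (4.5000, 2.0000) → ‖Δ‖ = √24.2500 = 4.9244
L_3: Δ = A_3−P = (-1.5000, 6.0000) → ‖Δ‖ = √38.2500 = 6.1847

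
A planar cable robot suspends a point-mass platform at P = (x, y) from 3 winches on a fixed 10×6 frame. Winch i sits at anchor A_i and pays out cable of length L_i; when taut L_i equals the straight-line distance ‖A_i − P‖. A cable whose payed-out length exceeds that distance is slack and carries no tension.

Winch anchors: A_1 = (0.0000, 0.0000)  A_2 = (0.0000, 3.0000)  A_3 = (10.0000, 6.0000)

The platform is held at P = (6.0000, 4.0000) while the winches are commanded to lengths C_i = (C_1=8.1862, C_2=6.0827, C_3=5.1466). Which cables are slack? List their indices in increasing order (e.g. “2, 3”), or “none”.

cable 1: L_1 = ‖A_1−P‖ = 7.2111;  C_1 = 8.1862 → slack
cable 2: L_2 = ‖A_2−P‖ = 6.0828;  C_2 = 6.0827 → taut
cable 3: L_3 = ‖A_3−P‖ = 4.4721;  C_3 = 5.1466 → slack

1, 3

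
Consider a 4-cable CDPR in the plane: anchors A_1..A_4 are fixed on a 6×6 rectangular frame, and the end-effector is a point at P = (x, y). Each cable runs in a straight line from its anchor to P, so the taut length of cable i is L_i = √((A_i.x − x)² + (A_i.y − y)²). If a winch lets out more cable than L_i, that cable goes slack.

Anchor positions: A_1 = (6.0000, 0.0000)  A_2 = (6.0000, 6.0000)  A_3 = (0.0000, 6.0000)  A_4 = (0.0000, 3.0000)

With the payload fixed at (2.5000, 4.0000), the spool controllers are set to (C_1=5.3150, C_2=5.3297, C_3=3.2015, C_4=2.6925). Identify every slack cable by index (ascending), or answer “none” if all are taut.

2

i=1: geometric 5.3151 vs commanded 5.3150 ⇒ taut
i=2: geometric 4.0311 vs commanded 5.3297 ⇒ slack
i=3: geometric 3.2016 vs commanded 3.2015 ⇒ taut
i=4: geometric 2.6926 vs commanded 2.6925 ⇒ taut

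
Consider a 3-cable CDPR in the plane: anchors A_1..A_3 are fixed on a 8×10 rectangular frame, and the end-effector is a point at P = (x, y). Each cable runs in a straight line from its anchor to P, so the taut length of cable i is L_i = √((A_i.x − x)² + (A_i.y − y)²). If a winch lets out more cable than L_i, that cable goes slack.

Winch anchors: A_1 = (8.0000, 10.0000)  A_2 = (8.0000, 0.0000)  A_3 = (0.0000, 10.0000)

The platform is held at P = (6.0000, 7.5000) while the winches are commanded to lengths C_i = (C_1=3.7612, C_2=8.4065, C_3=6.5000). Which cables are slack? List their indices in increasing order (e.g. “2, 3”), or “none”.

cable 1: L_1 = ‖A_1−P‖ = 3.2016;  C_1 = 3.7612 → slack
cable 2: L_2 = ‖A_2−P‖ = 7.7621;  C_2 = 8.4065 → slack
cable 3: L_3 = ‖A_3−P‖ = 6.5000;  C_3 = 6.5000 → taut

1, 2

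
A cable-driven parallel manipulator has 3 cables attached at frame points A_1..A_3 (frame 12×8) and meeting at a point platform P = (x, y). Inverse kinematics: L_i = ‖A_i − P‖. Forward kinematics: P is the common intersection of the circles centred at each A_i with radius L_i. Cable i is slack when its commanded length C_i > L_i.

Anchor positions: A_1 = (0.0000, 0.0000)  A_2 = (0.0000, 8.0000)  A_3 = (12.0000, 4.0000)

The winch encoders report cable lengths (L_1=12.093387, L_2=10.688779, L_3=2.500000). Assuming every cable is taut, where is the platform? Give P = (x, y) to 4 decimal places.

(10.5000, 6.0000)

expand ‖A_i−P‖²=L_i² and subtract eq 1 (c_i ≔ ‖A_i‖²−L_i²)
c_1 = 0.0000+0.0000−146.2500 = -146.2500
eq1−eq2 → [0.0000  -16.0000]·P = -96.0000
eq1−eq3 → [-24.0000  -8.0000]·P = -300.0000
2×2 solve → P = (10.5000, 6.0000)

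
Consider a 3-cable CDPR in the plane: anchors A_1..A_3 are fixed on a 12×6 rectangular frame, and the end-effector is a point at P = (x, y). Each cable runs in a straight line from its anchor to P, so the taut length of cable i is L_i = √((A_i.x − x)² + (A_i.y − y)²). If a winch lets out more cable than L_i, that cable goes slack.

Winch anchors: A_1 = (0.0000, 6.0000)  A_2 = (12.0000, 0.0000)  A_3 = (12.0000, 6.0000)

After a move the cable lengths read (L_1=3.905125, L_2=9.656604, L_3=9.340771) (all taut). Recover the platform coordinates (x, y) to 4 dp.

(3.0000, 3.5000)

expand ‖A_i−P‖²=L_i² and subtract eq 1 (c_i ≔ ‖A_i‖²−L_i²)
c_1 = 0.0000+36.0000−15.2500 = 20.7500
eq1−eq2 → [-24.0000  12.0000]·P = -30.0000
eq1−eq3 → [-24.0000  0.0000]·P = -72.0000
2×2 solve → P = (3.0000, 3.5000)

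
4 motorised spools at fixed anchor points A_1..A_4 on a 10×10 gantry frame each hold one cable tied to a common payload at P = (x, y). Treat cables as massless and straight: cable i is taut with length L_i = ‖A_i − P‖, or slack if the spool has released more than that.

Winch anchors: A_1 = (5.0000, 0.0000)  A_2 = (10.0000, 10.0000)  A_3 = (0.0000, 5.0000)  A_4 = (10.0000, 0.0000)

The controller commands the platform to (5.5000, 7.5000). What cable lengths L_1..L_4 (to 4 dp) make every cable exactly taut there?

(7.5166, 5.1478, 6.0415, 8.7464)

cable 1: Δx=-0.5000, Δy=-7.5000; L_1 = √(Δx²+Δy²) = 7.5166
cable 2: Δx=4.5000, Δy=2.5000; L_2 = √(Δx²+Δy²) = 5.1478
cable 3: Δx=-5.5000, Δy=-2.5000; L_3 = √(Δx²+Δy²) = 6.0415
cable 4: Δx=4.5000, Δy=-7.5000; L_4 = √(Δx²+Δy²) = 8.7464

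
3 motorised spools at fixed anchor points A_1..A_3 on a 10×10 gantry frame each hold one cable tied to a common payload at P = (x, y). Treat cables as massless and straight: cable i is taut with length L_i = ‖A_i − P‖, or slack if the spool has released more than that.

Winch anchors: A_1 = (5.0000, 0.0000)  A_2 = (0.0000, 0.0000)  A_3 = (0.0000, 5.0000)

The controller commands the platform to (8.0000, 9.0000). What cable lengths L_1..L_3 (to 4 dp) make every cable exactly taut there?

cable 1: Δx=-3.0000, Δy=-9.0000; L_1 = √(Δx²+Δy²) = 9.4868
cable 2: Δx=-8.0000, Δy=-9.0000; L_2 = √(Δx²+Δy²) = 12.0416
cable 3: Δx=-8.0000, Δy=-4.0000; L_3 = √(Δx²+Δy²) = 8.9443

(9.4868, 12.0416, 8.9443)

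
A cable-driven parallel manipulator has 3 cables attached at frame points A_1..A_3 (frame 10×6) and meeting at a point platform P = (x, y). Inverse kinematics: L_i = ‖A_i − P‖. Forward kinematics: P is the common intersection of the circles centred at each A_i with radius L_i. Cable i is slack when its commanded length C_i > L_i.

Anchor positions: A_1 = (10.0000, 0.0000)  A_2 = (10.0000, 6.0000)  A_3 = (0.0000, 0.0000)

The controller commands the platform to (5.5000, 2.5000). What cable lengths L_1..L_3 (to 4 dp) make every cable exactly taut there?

L_1: Δ = A_1−P = (4.5000, -2.5000) → ‖Δ‖ = √26.5000 = 5.1478
L_2: Δ = A_2−P = (4.5000, 3.5000) → ‖Δ‖ = √32.5000 = 5.7009
L_3: Δ = A_3−P = (-5.5000, -2.5000) → ‖Δ‖ = √36.5000 = 6.0415

(5.1478, 5.7009, 6.0415)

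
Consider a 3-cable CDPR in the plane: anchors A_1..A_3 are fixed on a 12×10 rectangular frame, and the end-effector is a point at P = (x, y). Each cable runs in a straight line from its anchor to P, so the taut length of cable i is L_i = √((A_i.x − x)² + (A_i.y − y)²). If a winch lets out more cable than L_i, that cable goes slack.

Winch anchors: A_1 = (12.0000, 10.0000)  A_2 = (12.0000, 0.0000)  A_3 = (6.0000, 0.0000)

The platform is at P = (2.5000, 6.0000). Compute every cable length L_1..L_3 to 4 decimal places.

(10.3078, 11.2361, 6.9462)

L_1: Δ = A_1−P = (9.5000, 4.0000) → ‖Δ‖ = √106.2500 = 10.3078
L_2: Δ = A_2−P = (9.5000, -6.0000) → ‖Δ‖ = √126.2500 = 11.2361
L_3: Δ = A_3−P = (3.5000, -6.0000) → ‖Δ‖ = √48.2500 = 6.9462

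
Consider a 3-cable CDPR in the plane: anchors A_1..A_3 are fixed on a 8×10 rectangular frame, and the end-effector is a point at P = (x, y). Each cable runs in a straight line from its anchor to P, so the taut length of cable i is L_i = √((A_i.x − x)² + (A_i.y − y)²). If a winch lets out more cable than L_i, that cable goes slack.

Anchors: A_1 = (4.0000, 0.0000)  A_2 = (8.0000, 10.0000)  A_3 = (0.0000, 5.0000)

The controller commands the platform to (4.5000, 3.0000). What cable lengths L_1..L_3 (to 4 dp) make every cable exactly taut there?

L_1 = √((4.0000−4.5000)² + (0.0000−3.0000)²) = 3.0414
L_2 = √((8.0000−4.5000)² + (10.0000−3.0000)²) = 7.8262
L_3 = √((0.0000−4.5000)² + (5.0000−3.0000)²) = 4.9244

(3.0414, 7.8262, 4.9244)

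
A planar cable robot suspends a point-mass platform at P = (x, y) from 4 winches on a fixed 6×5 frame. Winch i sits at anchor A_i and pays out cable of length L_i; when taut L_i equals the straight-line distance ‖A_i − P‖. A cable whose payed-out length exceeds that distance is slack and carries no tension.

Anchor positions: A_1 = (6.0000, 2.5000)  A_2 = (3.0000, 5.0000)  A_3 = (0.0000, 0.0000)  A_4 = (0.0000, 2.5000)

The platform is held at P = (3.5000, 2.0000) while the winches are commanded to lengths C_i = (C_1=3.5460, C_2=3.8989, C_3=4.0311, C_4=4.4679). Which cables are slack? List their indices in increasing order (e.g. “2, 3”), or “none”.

i=1: geometric 2.5495 vs commanded 3.5460 ⇒ slack
i=2: geometric 3.0414 vs commanded 3.8989 ⇒ slack
i=3: geometric 4.0311 vs commanded 4.0311 ⇒ taut
i=4: geometric 3.5355 vs commanded 4.4679 ⇒ slack

1, 2, 4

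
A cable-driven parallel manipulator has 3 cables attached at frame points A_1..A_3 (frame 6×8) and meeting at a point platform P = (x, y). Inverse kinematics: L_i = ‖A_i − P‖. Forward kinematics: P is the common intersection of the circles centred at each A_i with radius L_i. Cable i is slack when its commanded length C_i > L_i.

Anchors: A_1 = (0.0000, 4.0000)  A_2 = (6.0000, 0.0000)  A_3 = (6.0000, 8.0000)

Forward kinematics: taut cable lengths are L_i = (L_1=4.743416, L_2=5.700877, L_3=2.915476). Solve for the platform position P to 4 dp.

(4.5000, 5.5000)

each cable: (A_i−P)·(A_i−P) = L_i²; let c_i = ‖A_i‖²−L_i²
c_1 = 0.0000+16.0000−22.5000 = -6.5000
row 1: -12.0000x + 8.0000y = -10.0000  (c_2=3.5000)
row 2: -12.0000x − 8.0000y = -98.0000  (c_3=91.5000)
Cramer on rows 1–2 → x = 4.5000, y = 5.5000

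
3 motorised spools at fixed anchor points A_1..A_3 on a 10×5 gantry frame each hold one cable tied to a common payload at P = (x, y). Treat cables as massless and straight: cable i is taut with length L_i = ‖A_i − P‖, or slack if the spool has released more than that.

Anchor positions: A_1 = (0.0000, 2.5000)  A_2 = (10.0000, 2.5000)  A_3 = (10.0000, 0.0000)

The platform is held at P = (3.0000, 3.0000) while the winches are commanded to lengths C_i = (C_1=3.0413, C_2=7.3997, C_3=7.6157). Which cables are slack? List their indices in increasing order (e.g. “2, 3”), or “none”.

cable 1: √((-3.0000)²+(-0.5000)²)=3.0414, C_1=3.0413: taut
cable 2: √((7.0000)²+(-0.5000)²)=7.0178, C_2=7.3997: slack
cable 3: √((7.0000)²+(-3.0000)²)=7.6158, C_3=7.6157: taut

2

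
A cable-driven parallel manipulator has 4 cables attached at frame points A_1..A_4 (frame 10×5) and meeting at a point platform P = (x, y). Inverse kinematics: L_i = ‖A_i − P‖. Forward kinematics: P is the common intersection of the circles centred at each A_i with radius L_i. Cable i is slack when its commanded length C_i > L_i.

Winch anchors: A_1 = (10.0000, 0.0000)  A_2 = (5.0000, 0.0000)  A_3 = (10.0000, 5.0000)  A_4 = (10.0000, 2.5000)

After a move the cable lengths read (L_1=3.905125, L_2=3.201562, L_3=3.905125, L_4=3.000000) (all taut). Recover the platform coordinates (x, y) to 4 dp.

circle eqns → linear via eq_j − eq_1; set c_j = A_j·A_j − L_j²
c_1 = 100.0000+0.0000−15.2500 = 84.7500
10.0000·x + 0.0000·y = c_1−c_2 = 70.0000
0.0000·x − 10.0000·y = c_1−c_3 = -25.0000
0.0000·x − 5.0000·y = c_1−c_4 = -12.5000
solve first two rows → x=7.0000, y=2.5000
check cable 4: ‖A_4−P‖² = 9.0000 ≈ L_4² = 9.0000 ✓

(7.0000, 2.5000)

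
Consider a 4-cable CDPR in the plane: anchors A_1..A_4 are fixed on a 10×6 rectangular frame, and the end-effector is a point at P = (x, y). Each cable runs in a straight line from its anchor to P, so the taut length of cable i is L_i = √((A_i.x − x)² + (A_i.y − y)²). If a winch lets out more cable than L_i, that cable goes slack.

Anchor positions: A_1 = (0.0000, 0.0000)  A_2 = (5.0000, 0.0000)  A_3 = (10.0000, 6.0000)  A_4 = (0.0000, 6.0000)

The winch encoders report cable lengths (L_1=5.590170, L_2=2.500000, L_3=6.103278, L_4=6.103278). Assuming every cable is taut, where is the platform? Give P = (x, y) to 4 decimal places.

circle eqns → linear via eq_j − eq_1; set k_j = A_j·A_j − L_j²
k_1 = 0.0000+0.0000−31.2500 = -31.2500
-10.0000·x + 0.0000·y = k_1−k_2 = -50.0000
-20.0000·x − 12.0000·y = k_1−k_3 = -130.0000
0.0000·x − 12.0000·y = k_1−k_4 = -30.0000
solve first two rows → x=5.0000, y=2.5000
check cable 4: ‖A_4−P‖² = 37.2500 ≈ L_4² = 37.2500 ✓

(5.0000, 2.5000)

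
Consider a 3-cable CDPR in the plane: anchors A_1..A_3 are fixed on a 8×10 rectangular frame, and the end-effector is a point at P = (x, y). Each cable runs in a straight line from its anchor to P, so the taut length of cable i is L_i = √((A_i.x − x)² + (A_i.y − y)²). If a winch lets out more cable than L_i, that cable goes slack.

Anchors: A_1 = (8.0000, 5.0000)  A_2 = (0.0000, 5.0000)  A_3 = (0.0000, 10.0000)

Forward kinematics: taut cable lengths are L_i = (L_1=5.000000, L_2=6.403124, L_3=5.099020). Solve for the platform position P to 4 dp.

(5.0000, 9.0000)

each cable: (A_i−P)·(A_i−P) = L_i²; let q_i = ‖A_i‖²−L_i²
q_1 = 64.0000+25.0000−25.0000 = 64.0000
row 1: 16.0000x + 0.0000y = 80.0000  (q_2=-16.0000)
row 2: 16.0000x − 10.0000y = -10.0000  (q_3=74.0000)
Cramer on rows 1–2 → x = 5.0000, y = 9.0000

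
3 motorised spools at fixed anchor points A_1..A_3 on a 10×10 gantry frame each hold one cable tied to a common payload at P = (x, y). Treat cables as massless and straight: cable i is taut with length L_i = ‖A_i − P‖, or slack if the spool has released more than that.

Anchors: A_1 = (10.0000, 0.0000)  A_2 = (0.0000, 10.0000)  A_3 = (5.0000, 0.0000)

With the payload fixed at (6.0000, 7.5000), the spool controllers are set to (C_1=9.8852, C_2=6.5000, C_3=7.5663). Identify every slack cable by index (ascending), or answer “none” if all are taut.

1

cable 1: √((4.0000)²+(-7.5000)²)=8.5000, C_1=9.8852: slack
cable 2: √((-6.0000)²+(2.5000)²)=6.5000, C_2=6.5000: taut
cable 3: √((-1.0000)²+(-7.5000)²)=7.5664, C_3=7.5663: taut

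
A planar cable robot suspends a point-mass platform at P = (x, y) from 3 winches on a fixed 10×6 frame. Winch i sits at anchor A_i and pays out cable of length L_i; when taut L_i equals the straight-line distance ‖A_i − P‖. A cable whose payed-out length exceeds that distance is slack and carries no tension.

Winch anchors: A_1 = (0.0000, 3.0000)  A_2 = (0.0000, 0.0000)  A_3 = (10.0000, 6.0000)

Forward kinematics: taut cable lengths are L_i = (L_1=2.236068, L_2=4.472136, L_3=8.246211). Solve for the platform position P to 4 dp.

(2.0000, 4.0000)

circle eqns → linear via eq_j − eq_1; set k_j = A_j·A_j − L_j²
k_1 = 0.0000+9.0000−5.0000 = 4.0000
0.0000·x + 6.0000·y = k_1−k_2 = 24.0000
-20.0000·x − 6.0000·y = k_1−k_3 = -64.0000
solve first two rows → x=2.0000, y=4.0000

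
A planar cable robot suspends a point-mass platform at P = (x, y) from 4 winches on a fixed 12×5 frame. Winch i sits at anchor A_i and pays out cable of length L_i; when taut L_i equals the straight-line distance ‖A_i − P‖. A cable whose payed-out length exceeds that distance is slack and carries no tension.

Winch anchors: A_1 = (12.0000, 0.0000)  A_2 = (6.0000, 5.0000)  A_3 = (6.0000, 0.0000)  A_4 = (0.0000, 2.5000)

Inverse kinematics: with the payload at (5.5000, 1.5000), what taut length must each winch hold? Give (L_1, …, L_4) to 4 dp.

cable 1: Δx=6.5000, Δy=-1.5000; L_1 = √(Δx²+Δy²) = 6.6708
cable 2: Δx=0.5000, Δy=3.5000; L_2 = √(Δx²+Δy²) = 3.5355
cable 3: Δx=0.5000, Δy=-1.5000; L_3 = √(Δx²+Δy²) = 1.5811
cable 4: Δx=-5.5000, Δy=1.0000; L_4 = √(Δx²+Δy²) = 5.5902

(6.6708, 3.5355, 1.5811, 5.5902)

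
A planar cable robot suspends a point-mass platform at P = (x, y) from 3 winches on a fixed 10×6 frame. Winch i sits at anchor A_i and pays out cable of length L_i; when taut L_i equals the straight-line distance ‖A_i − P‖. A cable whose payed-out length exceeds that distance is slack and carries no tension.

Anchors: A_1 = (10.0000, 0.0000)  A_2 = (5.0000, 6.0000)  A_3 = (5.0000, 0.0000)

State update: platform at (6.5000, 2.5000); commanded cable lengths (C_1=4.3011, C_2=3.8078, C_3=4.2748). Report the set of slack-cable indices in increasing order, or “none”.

cable 1: √((3.5000)²+(-2.5000)²)=4.3012, C_1=4.3011: taut
cable 2: √((-1.5000)²+(3.5000)²)=3.8079, C_2=3.8078: taut
cable 3: √((-1.5000)²+(-2.5000)²)=2.9155, C_3=4.2748: slack

3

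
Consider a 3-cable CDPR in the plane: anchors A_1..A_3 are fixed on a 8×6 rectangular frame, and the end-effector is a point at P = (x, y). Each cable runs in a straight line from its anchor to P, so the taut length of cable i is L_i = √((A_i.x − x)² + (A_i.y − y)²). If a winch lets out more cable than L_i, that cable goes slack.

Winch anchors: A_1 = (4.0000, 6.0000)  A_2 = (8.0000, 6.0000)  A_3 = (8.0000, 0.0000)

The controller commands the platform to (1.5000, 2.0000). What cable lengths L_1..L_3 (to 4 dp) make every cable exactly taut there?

L_1: Δ = A_1−P = (2.5000, 4.0000) → ‖Δ‖ = √22.2500 = 4.7170
L_2: Δ = A_2−P = (6.5000, 4.0000) → ‖Δ‖ = √58.2500 = 7.6322
L_3: Δ = A_3−P = (6.5000, -2.0000) → ‖Δ‖ = √46.2500 = 6.8007

(4.7170, 7.6322, 6.8007)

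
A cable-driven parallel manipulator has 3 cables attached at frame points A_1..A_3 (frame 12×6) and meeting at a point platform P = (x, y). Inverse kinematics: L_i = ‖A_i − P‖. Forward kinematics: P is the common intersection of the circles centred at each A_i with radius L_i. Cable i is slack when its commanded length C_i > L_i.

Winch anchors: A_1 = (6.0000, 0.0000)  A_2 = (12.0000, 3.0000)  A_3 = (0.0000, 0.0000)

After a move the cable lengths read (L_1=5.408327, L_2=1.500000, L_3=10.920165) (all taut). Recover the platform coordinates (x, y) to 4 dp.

(10.5000, 3.0000)

each cable: (A_i−P)·(A_i−P) = L_i²; let q_i = ‖A_i‖²−L_i²
q_1 = 36.0000+0.0000−29.2500 = 6.7500
row 1: -12.0000x − 6.0000y = -144.0000  (q_2=150.7500)
row 2: 12.0000x + 0.0000y = 126.0000  (q_3=-119.2500)
Cramer on rows 1–2 → x = 10.5000, y = 3.0000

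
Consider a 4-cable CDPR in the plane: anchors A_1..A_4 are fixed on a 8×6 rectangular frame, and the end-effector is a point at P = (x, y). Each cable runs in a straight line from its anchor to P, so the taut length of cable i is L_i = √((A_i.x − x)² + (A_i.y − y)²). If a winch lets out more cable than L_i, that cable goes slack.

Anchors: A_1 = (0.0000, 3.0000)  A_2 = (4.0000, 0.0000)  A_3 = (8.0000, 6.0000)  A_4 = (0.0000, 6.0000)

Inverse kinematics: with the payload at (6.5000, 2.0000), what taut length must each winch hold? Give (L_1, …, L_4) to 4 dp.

cable 1: Δx=-6.5000, Δy=1.0000; L_1 = √(Δx²+Δy²) = 6.5765
cable 2: Δx=-2.5000, Δy=-2.0000; L_2 = √(Δx²+Δy²) = 3.2016
cable 3: Δx=1.5000, Δy=4.0000; L_3 = √(Δx²+Δy²) = 4.2720
cable 4: Δx=-6.5000, Δy=4.0000; L_4 = √(Δx²+Δy²) = 7.6322

(6.5765, 3.2016, 4.2720, 7.6322)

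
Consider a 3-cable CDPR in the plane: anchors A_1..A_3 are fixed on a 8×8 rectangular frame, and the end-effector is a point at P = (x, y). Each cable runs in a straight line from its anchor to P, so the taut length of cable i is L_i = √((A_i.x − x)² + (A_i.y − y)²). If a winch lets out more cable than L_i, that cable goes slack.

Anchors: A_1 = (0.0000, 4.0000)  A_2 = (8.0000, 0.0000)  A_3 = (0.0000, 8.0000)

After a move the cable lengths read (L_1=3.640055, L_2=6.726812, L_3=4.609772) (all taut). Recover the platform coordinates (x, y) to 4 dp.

expand ‖A_i−P‖²=L_i² and subtract eq 1 (k_i ≔ ‖A_i‖²−L_i²)
k_1 = 0.0000+16.0000−13.2500 = 2.7500
eq1−eq2 → [-16.0000  8.0000]·P = -16.0000
eq1−eq3 → [0.0000  -8.0000]·P = -40.0000
2×2 solve → P = (3.5000, 5.0000)

(3.5000, 5.0000)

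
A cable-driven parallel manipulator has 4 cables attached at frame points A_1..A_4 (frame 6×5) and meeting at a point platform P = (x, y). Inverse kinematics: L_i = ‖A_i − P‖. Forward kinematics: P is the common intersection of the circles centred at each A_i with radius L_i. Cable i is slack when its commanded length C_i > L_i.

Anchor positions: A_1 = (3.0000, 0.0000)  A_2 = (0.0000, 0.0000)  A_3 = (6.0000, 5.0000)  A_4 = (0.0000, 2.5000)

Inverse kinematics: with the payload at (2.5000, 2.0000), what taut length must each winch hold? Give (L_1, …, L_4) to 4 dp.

L_1: Δ = A_1−P = (0.5000, -2.0000) → ‖Δ‖ = √4.2500 = 2.0616
L_2: Δ = A_2−P = (-2.5000, -2.0000) → ‖Δ‖ = √10.2500 = 3.2016
L_3: Δ = A_3−P = (3.5000, 3.0000) → ‖Δ‖ = √21.2500 = 4.6098
L_4: Δ = A_4−P = (-2.5000, 0.5000) → ‖Δ‖ = √6.5000 = 2.5495

(2.0616, 3.2016, 4.6098, 2.5495)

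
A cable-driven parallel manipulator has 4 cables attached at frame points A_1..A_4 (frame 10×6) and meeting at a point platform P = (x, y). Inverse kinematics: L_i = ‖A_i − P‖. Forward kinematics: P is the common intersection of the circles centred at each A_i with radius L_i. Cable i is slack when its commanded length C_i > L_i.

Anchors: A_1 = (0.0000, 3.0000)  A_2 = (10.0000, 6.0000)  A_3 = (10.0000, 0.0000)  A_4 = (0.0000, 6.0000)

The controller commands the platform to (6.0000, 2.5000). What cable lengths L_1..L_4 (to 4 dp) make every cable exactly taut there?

(6.0208, 5.3151, 4.7170, 6.9462)

L_1 = √((0.0000−6.0000)² + (3.0000−2.5000)²) = 6.0208
L_2 = √((10.0000−6.0000)² + (6.0000−2.5000)²) = 5.3151
L_3 = √((10.0000−6.0000)² + (0.0000−2.5000)²) = 4.7170
L_4 = √((0.0000−6.0000)² + (6.0000−2.5000)²) = 6.9462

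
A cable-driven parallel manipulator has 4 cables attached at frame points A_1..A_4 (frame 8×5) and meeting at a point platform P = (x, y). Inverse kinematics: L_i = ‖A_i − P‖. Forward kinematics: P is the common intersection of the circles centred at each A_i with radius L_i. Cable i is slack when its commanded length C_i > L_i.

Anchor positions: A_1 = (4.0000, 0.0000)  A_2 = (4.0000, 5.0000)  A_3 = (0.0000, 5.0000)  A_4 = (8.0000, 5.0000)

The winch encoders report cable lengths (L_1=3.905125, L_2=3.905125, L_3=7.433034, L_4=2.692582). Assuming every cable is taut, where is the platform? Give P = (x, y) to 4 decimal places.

expand ‖A_i−P‖²=L_i² and subtract eq 1 (k_i ≔ ‖A_i‖²−L_i²)
k_1 = 16.0000+0.0000−15.2500 = 0.7500
eq1−eq2 → [0.0000  -10.0000]·P = -25.0000
eq1−eq3 → [8.0000  -10.0000]·P = 31.0000
eq1−eq4 → [-8.0000  -10.0000]·P = -81.0000
2×2 solve → P = (7.0000, 2.5000)
check cable 4: ‖A_4−P‖² = 7.2500 ≈ L_4² = 7.2500 ✓

(7.0000, 2.5000)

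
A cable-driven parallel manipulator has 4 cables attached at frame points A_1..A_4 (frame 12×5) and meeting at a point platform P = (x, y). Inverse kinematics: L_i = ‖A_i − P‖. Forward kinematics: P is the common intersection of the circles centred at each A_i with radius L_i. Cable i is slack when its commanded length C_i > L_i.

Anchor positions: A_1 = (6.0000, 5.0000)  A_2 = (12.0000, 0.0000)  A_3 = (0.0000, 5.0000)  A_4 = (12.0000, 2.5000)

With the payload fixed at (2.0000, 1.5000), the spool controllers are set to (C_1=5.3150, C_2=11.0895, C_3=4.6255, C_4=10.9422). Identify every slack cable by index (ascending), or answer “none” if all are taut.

2, 3, 4

cable 1: L_1 = ‖A_1−P‖ = 5.3151;  C_1 = 5.3150 → taut
cable 2: L_2 = ‖A_2−P‖ = 10.1119;  C_2 = 11.0895 → slack
cable 3: L_3 = ‖A_3−P‖ = 4.0311;  C_3 = 4.6255 → slack
cable 4: L_4 = ‖A_4−P‖ = 10.0499;  C_4 = 10.9422 → slack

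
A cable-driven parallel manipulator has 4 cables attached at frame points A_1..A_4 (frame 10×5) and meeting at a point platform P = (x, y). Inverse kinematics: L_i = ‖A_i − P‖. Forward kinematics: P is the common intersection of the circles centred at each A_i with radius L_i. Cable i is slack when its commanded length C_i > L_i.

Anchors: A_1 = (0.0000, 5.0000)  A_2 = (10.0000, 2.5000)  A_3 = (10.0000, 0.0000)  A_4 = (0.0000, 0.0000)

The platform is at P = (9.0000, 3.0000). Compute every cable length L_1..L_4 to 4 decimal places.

L_1: Δ = A_1−P = (-9.0000, 2.0000) → ‖Δ‖ = √85.0000 = 9.2195
L_2: Δ = A_2−P = (1.0000, -0.5000) → ‖Δ‖ = √1.2500 = 1.1180
L_3: Δ = A_3−P = (1.0000, -3.0000) → ‖Δ‖ = √10.0000 = 3.1623
L_4: Δ = A_4−P = (-9.0000, -3.0000) → ‖Δ‖ = √90.0000 = 9.4868

(9.2195, 1.1180, 3.1623, 9.4868)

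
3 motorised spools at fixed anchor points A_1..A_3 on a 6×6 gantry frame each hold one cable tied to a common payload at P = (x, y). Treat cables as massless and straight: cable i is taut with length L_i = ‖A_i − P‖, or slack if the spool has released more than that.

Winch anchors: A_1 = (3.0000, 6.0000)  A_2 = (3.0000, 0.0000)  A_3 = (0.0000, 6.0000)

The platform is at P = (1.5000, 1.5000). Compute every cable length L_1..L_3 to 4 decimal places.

L_1 = √((3.0000−1.5000)² + (6.0000−1.5000)²) = 4.7434
L_2 = √((3.0000−1.5000)² + (0.0000−1.5000)²) = 2.1213
L_3 = √((0.0000−1.5000)² + (6.0000−1.5000)²) = 4.7434

(4.7434, 2.1213, 4.7434)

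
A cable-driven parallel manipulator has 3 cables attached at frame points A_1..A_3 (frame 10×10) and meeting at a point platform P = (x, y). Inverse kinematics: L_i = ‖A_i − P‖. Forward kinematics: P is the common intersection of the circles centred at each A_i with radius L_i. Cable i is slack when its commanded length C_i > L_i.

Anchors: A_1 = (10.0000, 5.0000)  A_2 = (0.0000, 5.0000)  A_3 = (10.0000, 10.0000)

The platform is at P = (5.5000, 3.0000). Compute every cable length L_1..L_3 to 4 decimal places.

(4.9244, 5.8523, 8.3217)

L_1 = √((10.0000−5.5000)² + (5.0000−3.0000)²) = 4.9244
L_2 = √((0.0000−5.5000)² + (5.0000−3.0000)²) = 5.8523
L_3 = √((10.0000−5.5000)² + (10.0000−3.0000)²) = 8.3217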